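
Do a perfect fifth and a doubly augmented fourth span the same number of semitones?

Both span 7 semitones: a perfect fifth and a doubly augmented fourth are the same chromatic distance.

Yes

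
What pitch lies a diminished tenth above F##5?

Three letters up from F (plus an octave) reaches A.
A diminished tenth spans 14 semitones, so from F##5 the target pitch is A6.

A6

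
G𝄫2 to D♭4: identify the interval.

G to D spans five letter names (G-A-B-C-D), plus an octave, so the interval is some kind of twelfth.
A perfect twelfth would be 19 semitones; Gbb2 to Db4 is 20, one semitone wider, so the interval is augmented.
(Equivalently, a compound augmented fifth: an augmented fifth plus an octave.)

augmented twelfth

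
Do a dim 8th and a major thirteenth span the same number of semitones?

No

A diminished octave is 11 semitones but a major thirteenth is 21 semitones — different sizes.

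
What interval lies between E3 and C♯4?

E to C spans six letter names (E-F-G-A-B-C), so the interval is some kind of sixth.
Counting semitones, E3→C#4 is 9, which is the major sixth.

major 6th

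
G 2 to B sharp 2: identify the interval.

augmented third

G to B spans three letter names (G-A-B), so the interval is some kind of third.
A major third would be 4 semitones; G2 to B#2 is 5, one semitone wider, so the interval is augmented.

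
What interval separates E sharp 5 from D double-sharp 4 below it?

Descending from E#5 to D##4 is the same interval as ascending D##4 to E#5.
D to E spans two letter names (D-E), plus an octave: a ninth.
At 13 semitones, D##4→E#5 falls one short of a major ninth: minor.
(Equivalently, a compound minor second: a minor second plus an octave.)

minor ninth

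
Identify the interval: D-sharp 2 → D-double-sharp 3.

D to D is the same letter name, plus an octave, so the interval is some kind of octave.
The perfect octave is 12 semitones; here we have 13, one semitone wider: augmented.

augmented octave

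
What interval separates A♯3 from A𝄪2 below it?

diminished 8th

Descending from A#3 to A##2 is the same interval as ascending A##2 to A#3.
A to A is the same letter name, plus an octave: an octave.
The perfect octave is 12 semitones; here we have 11, one semitone narrower: diminished.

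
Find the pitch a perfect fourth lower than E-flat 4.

B-flat 3

The fourth takes the letter from E down to B.
A perfect fourth spans 5 semitones, so from Eb4 the target pitch is Bb3.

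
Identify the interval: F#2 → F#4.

F to F is the same letter name, plus 2 octaves: a fifteenth.
The perfect fifteenth spans 24 semitones, and F#2 to F#4 is exactly 24 semitones — so this is a perfect fifteenth.
(Equivalently, a compound perfect octave: a perfect octave plus an octave.)

perfect 15th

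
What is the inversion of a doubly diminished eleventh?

First reduce the compound doubly diminished eleventh to its simple form, a doubly diminished fourth.
The rule of nine gives the new number: 9 − 4 = 5, so a fourth becomes a fifth.
The quality also flips — doubly diminished becomes doubly augmented — giving a doubly augmented fifth.

doubly augmented 5th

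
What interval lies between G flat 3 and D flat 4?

perfect fifth

G to D spans five letter names (G-A-B-C-D), so the interval is some kind of fifth.
Counting semitones, Gb3→Db4 is 7, which is the perfect fifth.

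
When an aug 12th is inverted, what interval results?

First reduce the compound augmented twelfth to its simple form, an augmented fifth.
The rule of nine gives the new number: 9 − 5 = 4, so a fifth becomes a fourth.
And augmented becomes diminished under inversion, so we get a diminished fourth.

diminished 4th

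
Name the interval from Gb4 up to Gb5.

G to G is the same letter name, plus an octave — that makes it an octave of some quality.
Gb4 to Gb5 is 12 semitones, matching the perfect octave exactly, so the quality is perfect.

perfect 8th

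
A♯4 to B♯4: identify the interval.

A to B spans two letter names (A-B), so the interval is some kind of second.
Counting semitones, A#4→B#4 is 2, which is the major second.

major second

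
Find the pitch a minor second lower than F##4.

The second takes the letter from F down to E.
Moving 1 semitone down from F##4 (the size of a minor second) reaches E##4.

E##4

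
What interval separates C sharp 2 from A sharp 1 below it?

Descending from C#2 to A#1 is the same interval as ascending A#1 to C#2.
A to C spans three letter names (A-B-C), so the interval is some kind of third.
At 3 semitones, A#1→C#2 falls one short of a major third: minor.

minor third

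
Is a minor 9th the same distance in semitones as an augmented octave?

A minor ninth = 13 semitones = an augmented octave; enharmonically equal.

Yes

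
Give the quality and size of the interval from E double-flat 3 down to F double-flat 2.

Descending from Ebb3 to Fbb2 is the same interval as ascending Fbb2 to Ebb3.
F to E spans seven letter names (F-G-A-B-C-D-E): a seventh.
Fbb2 to Ebb3 is 11 semitones, matching the major seventh exactly, so the quality is major.

major 7th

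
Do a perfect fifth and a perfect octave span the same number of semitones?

A perfect fifth spans 7 semitones; a perfect octave spans 12 semitones. They differ by 5.

No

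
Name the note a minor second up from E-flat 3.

The second takes the letter from E up to F.
Moving 1 semitone up from Eb3 (the size of a minor second) reaches Fb3.

F-flat 3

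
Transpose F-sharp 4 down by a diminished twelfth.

B-sharp 2

The twelfth's letter: F down five letter names plus an octave → B.
A diminished twelfth is 18 semitones; 18 semitones down from F#4 gives B#2.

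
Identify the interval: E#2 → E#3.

perfect octave

E to E is the same letter name, plus an octave: an octave.
E#2 to E#3 is 12 semitones, matching the perfect octave exactly, so the quality is perfect.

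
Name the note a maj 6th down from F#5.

The sixth takes the letter from F down to A.
Moving 9 semitones down from F#5 (the size of a major sixth) reaches A4.

A4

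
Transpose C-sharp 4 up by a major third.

Three letter names up from C: E.
Moving 4 semitones up from C#4 (the size of a major third) reaches E#4.

E-sharp 4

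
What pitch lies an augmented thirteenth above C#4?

A##5

Counting six letter names plus an octave up from C lands on A.
An augmented thirteenth spans 22 semitones, so from C#4 the target pitch is A##5.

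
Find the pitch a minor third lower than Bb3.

G3

The third takes the letter from B down to G.
A minor third spans 3 semitones, so from Bb3 the target pitch is G3.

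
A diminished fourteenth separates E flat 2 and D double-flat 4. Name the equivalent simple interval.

diminished 7th

Take out an octave (7 from the number): 14 − 7 = 7.
So a diminished fourteenth is an octave plus a diminished seventh. The quality is unchanged.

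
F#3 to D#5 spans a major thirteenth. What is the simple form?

Each octave removed subtracts seven from the number: 13 − 7 = 6.
So a major thirteenth is an octave plus a major sixth. The quality is unchanged.

major sixth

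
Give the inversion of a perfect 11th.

First reduce the compound perfect eleventh to its simple form, a perfect fourth.
Interval numbers invert to sum to nine: 4 + 5 = 9, so a fourth inverts to a fifth.
And perfect stays perfect under inversion, so we get a perfect fifth.

P5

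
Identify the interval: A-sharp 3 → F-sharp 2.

major tenth

Descending from A#3 to F#2 is the same interval as ascending F#2 to A#3.
F to A spans three letter names (F-G-A), plus an octave — that makes it a tenth of some quality.
Counting semitones, F#2→A#3 is 16, which is the major tenth.
(Equivalently, a compound major third: a major third plus an octave.)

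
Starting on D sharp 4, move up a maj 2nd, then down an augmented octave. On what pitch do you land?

D#4 up a major second → E#4 (2 semitones).
Down an augmented octave from E#4: E3 (13 semitones down).

E 3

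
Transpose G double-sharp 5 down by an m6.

The sixth takes the letter from G down to B.
A minor sixth is 8 semitones; 8 semitones down from G##5 gives B##4.

B double-sharp 4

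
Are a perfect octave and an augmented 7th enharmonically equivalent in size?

Yes

A perfect octave = 12 semitones = an augmented seventh; enharmonically equal.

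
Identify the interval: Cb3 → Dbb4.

m9

C to D spans two letter names (C-D), plus an octave, so the interval is some kind of ninth.
Cb3 to Dbb4 is 13 semitones, a half step short of the major ninth (14), so this is minor.
(Equivalently, a compound minor second: a minor second plus an octave.)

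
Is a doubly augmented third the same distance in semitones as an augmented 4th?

Yes

A doubly augmented third spans 6 semitones, and an augmented fourth also spans 6 semitones — they're enharmonic.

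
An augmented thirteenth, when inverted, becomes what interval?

diminished 3rd

First reduce the compound augmented thirteenth to its simple form, an augmented sixth.
Inverted interval numbers add to nine, so a sixth pairs with a third (6 + 3 = 9).
The quality also flips — augmented becomes diminished — giving a diminished third.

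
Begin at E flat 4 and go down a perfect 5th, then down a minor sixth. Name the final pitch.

C 3

Eb4 down a perfect fifth → Ab3 (7 semitones).
A minor sixth down from Ab3 is C3.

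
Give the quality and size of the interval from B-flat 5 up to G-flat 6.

m6

B to G spans six letter names (B-C-D-E-F-G) — that makes it a sixth of some quality.
A major sixth would be 9 semitones, but Bb5 to Gb6 is 8 — one semitone narrower, making it a minor sixth.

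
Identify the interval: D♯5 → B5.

minor sixth

D to B spans six letter names (D-E-F-G-A-B) — that makes it a sixth of some quality.
A major sixth would be 9 semitones, but D#5 to B5 is 8 — one semitone narrower, making it a minor sixth.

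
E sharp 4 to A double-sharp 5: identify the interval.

augmented eleventh

E to A spans four letter names (E-F-G-A), plus an octave — that makes it an eleventh of some quality.
E#4 to A##5 spans 18 semitones — one semitone wider than the perfect eleventh (17) — giving an augmented eleventh.
(Equivalently, a compound augmented fourth: an augmented fourth plus an octave.)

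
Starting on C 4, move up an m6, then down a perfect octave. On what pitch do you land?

Up a minor sixth from C4: Ab4 (8 semitones up).
A perfect octave down from Ab4 is Ab3.

A flat 3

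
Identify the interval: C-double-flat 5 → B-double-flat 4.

minor second

Descending from Cbb5 to Bbb4 is the same interval as ascending Bbb4 to Cbb5.
B to C spans two letter names (B-C), so the interval is some kind of second.
A major second would be 2 semitones, but Bbb4 to Cbb5 is 1 — one semitone narrower, making it a minor second.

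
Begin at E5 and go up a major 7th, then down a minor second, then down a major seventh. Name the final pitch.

A major seventh up from E5 is D#6.
D#6 down a minor second → C##6 (1 semitone).
C##6 down a major seventh → D#5 (11 semitones).

D#5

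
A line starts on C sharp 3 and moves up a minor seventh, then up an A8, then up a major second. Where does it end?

C double-sharp 5

Up a minor seventh from C#3: B3 (10 semitones up).
B3 up an augmented octave → B#4 (13 semitones).
Up a major second from B#4: C##5 (2 semitones up).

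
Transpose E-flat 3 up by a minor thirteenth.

The thirteenth's letter: E up six letter names plus an octave → C.
Moving 20 semitones up from Eb3 (the size of a minor thirteenth) reaches Cb5.

C-flat 5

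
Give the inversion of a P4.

perfect fifth

Interval numbers invert to sum to nine: 4 + 5 = 9, so a fourth inverts to a fifth.
And perfect stays perfect under inversion, so we get a perfect fifth.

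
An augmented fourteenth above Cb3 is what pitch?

B4

Seven letters up from C (plus an octave) reaches B.
Moving 24 semitones up from Cb3 (the size of an augmented fourteenth) reaches B4.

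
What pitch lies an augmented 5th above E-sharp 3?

Five letter names up from E: B.
An augmented fifth is 8 semitones; 8 semitones up from E#3 gives B##3.

B-double-sharp 3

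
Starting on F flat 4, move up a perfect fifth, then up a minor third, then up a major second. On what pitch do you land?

A perfect fifth up from Fb4 is Cb5.
Up a minor third from Cb5: Ebb5 (3 semitones up).
Up a major second from Ebb5: Fb5 (2 semitones up).

F flat 5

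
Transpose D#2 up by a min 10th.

Counting three letter names plus an octave up from D lands on F.
Moving 15 semitones up from D#2 (the size of a minor tenth) reaches F#3.

F#3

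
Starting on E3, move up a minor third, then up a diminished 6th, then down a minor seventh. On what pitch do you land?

A minor third up from E3 is G3.
G3 up a diminished sixth → Ebb4 (7 semitones).
Down a minor seventh from Ebb4: Fb3 (10 semitones down).

Fb3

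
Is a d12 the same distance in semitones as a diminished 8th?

A diminished twelfth spans 18 semitones; a diminished octave spans 11 semitones. They differ by 7.

No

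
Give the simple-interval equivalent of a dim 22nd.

Subtracting seven from the interval number removes an octave: 22 − 14 = 8.
Quality carries through unchanged, so the simple form is a diminished octave.

diminished octave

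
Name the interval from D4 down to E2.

minor fourteenth

Descending from D4 to E2 is the same interval as ascending E2 to D4.
E to D spans seven letter names (E-F-G-A-B-C-D), plus an octave, so the interval is some kind of fourteenth.
A major fourteenth would be 23 semitones, but E2 to D4 is 22 — one semitone narrower, making it a minor fourteenth.
(Equivalently, a compound minor seventh: a minor seventh plus an octave.)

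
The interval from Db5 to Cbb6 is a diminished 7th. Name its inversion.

augmented 2nd

Interval numbers invert to sum to nine: 7 + 2 = 9, so a seventh inverts to a second.
Quality inverts too: diminished becomes augmented. That makes the inversion an augmented second.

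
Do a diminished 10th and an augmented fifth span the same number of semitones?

14 semitones (diminished tenth) vs 8 semitones (augmented fifth): not equal.

No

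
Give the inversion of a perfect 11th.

perfect fifth

First reduce the compound perfect eleventh to its simple form, a perfect fourth.
Interval numbers invert to sum to nine: 4 + 5 = 9, so a fourth inverts to a fifth.
Quality inverts too: perfect stays perfect. That makes the inversion a perfect fifth.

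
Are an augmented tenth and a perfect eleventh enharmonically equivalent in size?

Yes

An augmented tenth spans 17 semitones, and a perfect eleventh also spans 17 semitones — they're enharmonic.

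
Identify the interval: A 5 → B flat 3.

Descending from A5 to Bb3 is the same interval as ascending Bb3 to A5.
B to A spans seven letter names (B-C-D-E-F-G-A), plus an octave: a fourteenth.
Bb3 to A5 is 23 semitones, matching the major fourteenth exactly, so the quality is major.
(Equivalently, a compound major seventh: a major seventh plus an octave.)

major fourteenth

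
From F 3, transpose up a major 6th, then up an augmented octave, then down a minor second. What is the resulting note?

C double-sharp 5

F3 up a major sixth → D4 (9 semitones).
An augmented octave up from D4 is D#5.
Down a minor second from D#5: C##5 (1 semitone down).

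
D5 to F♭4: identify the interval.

Descending from D5 to Fb4 is the same interval as ascending Fb4 to D5.
F to D spans six letter names (F-G-A-B-C-D): a sixth.
The major sixth is 9 semitones; here we have 10, one semitone wider: augmented.

augmented 6th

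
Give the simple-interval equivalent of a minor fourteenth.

Take out an octave (7 from the number): 14 − 7 = 7.
So a minor fourteenth is an octave plus a minor seventh. The quality is unchanged.

minor 7th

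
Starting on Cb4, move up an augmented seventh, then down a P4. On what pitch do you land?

Cb4 up an augmented seventh → B4 (12 semitones).
B4 down a perfect fourth → F#4 (5 semitones).

F#4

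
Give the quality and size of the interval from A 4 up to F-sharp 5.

A to F spans six letter names (A-B-C-D-E-F): a sixth.
Counting semitones, A4→F#5 is 9, which is the major sixth.

major 6th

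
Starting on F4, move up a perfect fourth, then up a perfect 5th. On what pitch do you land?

F5

A perfect fourth up from F4 is Bb4.
Up a perfect fifth from Bb4: F5 (7 semitones up).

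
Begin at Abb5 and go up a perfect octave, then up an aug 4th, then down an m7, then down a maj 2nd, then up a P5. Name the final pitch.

Ab6

Abb5 up a perfect octave → Abb6 (12 semitones).
An augmented fourth up from Abb6 is Db7.
A minor seventh down from Db7 is Eb6.
A major second down from Eb6 is Db6.
Up a perfect fifth from Db6: Ab6 (7 semitones up).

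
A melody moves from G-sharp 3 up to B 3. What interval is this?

m3

G to B spans three letter names (G-A-B), so the interval is some kind of third.
A major third would be 4 semitones, but G#3 to B3 is 3 — one semitone narrower, making it a minor third.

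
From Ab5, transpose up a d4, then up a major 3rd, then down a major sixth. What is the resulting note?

Ab5 up a diminished fourth → Dbb6 (4 semitones).
Dbb6 up a major third → Fb6 (4 semitones).
Down a major sixth from Fb6: Abb5 (9 semitones down).

Abb5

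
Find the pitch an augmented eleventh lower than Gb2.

Counting four letter names plus an octave down from G lands on D.
An augmented eleventh is 18 semitones; 18 semitones down from Gb2 gives Dbb1.

Dbb1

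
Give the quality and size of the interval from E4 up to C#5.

E to C spans six letter names (E-F-G-A-B-C): a sixth.
Counting semitones, E4→C#5 is 9, which is the major sixth.

major sixth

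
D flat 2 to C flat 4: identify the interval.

minor 14th

D to C spans seven letter names (D-E-F-G-A-B-C), plus an octave — that makes it a fourteenth of some quality.
At 22 semitones, Db2→Cb4 falls one short of a major fourteenth: minor.
(Equivalently, a compound minor seventh: a minor seventh plus an octave.)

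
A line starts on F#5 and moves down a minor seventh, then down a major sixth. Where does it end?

Down a minor seventh from F#5: G#4 (10 semitones down).
A major sixth down from G#4 is B3.

B3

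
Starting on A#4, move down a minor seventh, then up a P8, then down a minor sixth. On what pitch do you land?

D##4

Down a minor seventh from A#4: B#3 (10 semitones down).
A perfect octave up from B#3 is B#4.
Down a minor sixth from B#4: D##4 (8 semitones down).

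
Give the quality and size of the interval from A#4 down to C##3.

minor 13th

Descending from A#4 to C##3 is the same interval as ascending C##3 to A#4.
C to A spans six letter names (C-D-E-F-G-A), plus an octave, so the interval is some kind of thirteenth.
At 20 semitones, C##3→A#4 falls one short of a major thirteenth: minor.
(Equivalently, a compound minor sixth: a minor sixth plus an octave.)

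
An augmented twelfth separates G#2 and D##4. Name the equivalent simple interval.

Take out an octave (7 from the number): 12 − 7 = 5.
So an augmented twelfth is an octave plus an augmented fifth. The quality is unchanged.

augmented 5th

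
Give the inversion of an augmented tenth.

First reduce the compound augmented tenth to its simple form, an augmented third.
Inverted interval numbers add to nine, so a third pairs with a sixth (3 + 6 = 9).
The quality also flips — augmented becomes diminished — giving a diminished sixth.

d6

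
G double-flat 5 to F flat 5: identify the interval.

Descending from Gbb5 to Fb5 is the same interval as ascending Fb5 to Gbb5.
F to G spans two letter names (F-G): a second.
At 1 semitone, Fb5→Gbb5 falls one short of a major second: minor.

minor second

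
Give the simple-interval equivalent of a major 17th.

major 3rd

Subtracting seven from the interval number removes an octave: 17 − 14 = 3.
That makes a major seventeenth a compound major third — 2 octaves plus a major third.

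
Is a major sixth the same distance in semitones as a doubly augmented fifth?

Yes

A major sixth spans 9 semitones, and a doubly augmented fifth also spans 9 semitones — they're enharmonic.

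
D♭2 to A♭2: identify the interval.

D to A spans five letter names (D-E-F-G-A), so the interval is some kind of fifth.
The perfect fifth spans 7 semitones, and Db2 to Ab2 is exactly 7 semitones — so this is a perfect fifth.

P5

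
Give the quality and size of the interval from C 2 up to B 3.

M14

C to B spans seven letter names (C-D-E-F-G-A-B), plus an octave: a fourteenth.
C2 to B3 is 23 semitones, matching the major fourteenth exactly, so the quality is major.
(Equivalently, a compound major seventh: a major seventh plus an octave.)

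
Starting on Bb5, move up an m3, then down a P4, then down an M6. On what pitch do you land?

Cb5

A minor third up from Bb5 is Db6.
A perfect fourth down from Db6 is Ab5.
Ab5 down a major sixth → Cb5 (9 semitones).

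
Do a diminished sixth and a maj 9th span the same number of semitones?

No

A diminished sixth spans 7 semitones; a major ninth spans 14 semitones. They differ by 7.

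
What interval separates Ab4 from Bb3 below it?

minor 7th

Descending from Ab4 to Bb3 is the same interval as ascending Bb3 to Ab4.
B to A spans seven letter names (B-C-D-E-F-G-A): a seventh.
Bb3 to Ab4 is 10 semitones, a half step short of the major seventh (11), so this is minor.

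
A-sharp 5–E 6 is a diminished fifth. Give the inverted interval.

The rule of nine gives the new number: 9 − 5 = 4, so a fifth becomes a fourth.
And diminished becomes augmented under inversion, so we get an augmented fourth.

augmented fourth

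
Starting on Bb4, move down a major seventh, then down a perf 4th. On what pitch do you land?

A major seventh down from Bb4 is Cb4.
Down a perfect fourth from Cb4: Gb3 (5 semitones down).

Gb3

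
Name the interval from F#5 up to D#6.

F to D spans six letter names (F-G-A-B-C-D) — that makes it a sixth of some quality.
Counting semitones, F#5→D#6 is 9, which is the major sixth.

major sixth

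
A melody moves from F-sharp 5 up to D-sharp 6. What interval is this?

M6

F to D spans six letter names (F-G-A-B-C-D), so the interval is some kind of sixth.
The major sixth spans 9 semitones, and F#5 to D#6 is exactly 9 semitones — so this is a major sixth.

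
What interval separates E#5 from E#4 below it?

Descending from E#5 to E#4 is the same interval as ascending E#4 to E#5.
E to E is the same letter name, plus an octave, so the interval is some kind of octave.
Counting semitones, E#4→E#5 is 12, which is the perfect octave.

perfect octave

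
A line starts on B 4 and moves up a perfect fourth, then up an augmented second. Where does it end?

F double-sharp 5

A perfect fourth up from B4 is E5.
An augmented second up from E5 is F##5.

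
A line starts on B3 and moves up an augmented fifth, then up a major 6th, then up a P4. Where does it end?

G##5

B3 up an augmented fifth → F##4 (8 semitones).
Up a major sixth from F##4: D##5 (9 semitones up).
Up a perfect fourth from D##5: G##5 (5 semitones up).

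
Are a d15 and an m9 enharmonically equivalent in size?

No

A diminished fifteenth spans 23 semitones; a minor ninth spans 13 semitones. They differ by 10.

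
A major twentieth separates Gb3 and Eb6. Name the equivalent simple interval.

Each octave removed subtracts seven from the number: 20 − 14 = 6.
So a major twentieth is 2 octaves plus a major sixth. The quality is unchanged.

M6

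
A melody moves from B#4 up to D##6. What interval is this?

major tenth

B to D spans three letter names (B-C-D), plus an octave: a tenth.
B#4 to D##6 is 16 semitones, matching the major tenth exactly, so the quality is major.
(Equivalently, a compound major third: a major third plus an octave.)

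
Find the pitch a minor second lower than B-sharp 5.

A-double-sharp 5

The second takes the letter from B down to A.
A minor second is 1 semitone; 1 semitone down from B#5 gives A##5.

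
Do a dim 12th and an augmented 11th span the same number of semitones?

A diminished twelfth spans 18 semitones, and an augmented eleventh also spans 18 semitones — they're enharmonic.

Yes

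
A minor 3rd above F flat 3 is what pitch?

A double-flat 3

The third takes the letter from F up to A.
A minor third is 3 semitones; 3 semitones up from Fb3 gives Abb3.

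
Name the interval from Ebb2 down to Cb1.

Descending from Ebb2 to Cb1 is the same interval as ascending Cb1 to Ebb2.
C to E spans three letter names (C-D-E), plus an octave — that makes it a tenth of some quality.
At 15 semitones, Cb1→Ebb2 falls one short of a major tenth: minor.
(Equivalently, a compound minor third: a minor third plus an octave.)

minor tenth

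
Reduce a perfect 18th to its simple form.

Take out 2 octaves (14 from the number): 18 − 14 = 4.
Quality carries through unchanged, so the simple form is a perfect fourth.

perfect 4th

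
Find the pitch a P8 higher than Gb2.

The letter stays G (same as the start), shifted an octave up.
A perfect octave spans 12 semitones, so from Gb2 the target pitch is Gb3.

Gb3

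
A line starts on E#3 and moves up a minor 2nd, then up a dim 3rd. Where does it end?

Ab3

E#3 up a minor second → F#3 (1 semitone).
Up a diminished third from F#3: Ab3 (2 semitones up).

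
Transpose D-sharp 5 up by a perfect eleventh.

Counting four letter names plus an octave up from D lands on G.
A perfect eleventh is 17 semitones; 17 semitones up from D#5 gives G#6.

G-sharp 6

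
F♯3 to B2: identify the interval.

perfect fifth

Descending from F#3 to B2 is the same interval as ascending B2 to F#3.
B to F spans five letter names (B-C-D-E-F), so the interval is some kind of fifth.
The perfect fifth spans 7 semitones, and B2 to F#3 is exactly 7 semitones — so this is a perfect fifth.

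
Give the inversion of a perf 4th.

P5

Inverted interval numbers add to nine, so a fourth pairs with a fifth (4 + 5 = 9).
Quality inverts too: perfect stays perfect. That makes the inversion a perfect fifth.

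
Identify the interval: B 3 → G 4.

B to G spans six letter names (B-C-D-E-F-G), so the interval is some kind of sixth.
B3 to G4 is 8 semitones, a half step short of the major sixth (9), so this is minor.

m6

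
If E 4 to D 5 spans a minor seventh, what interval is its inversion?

major second

Inverted interval numbers add to nine, so a seventh pairs with a second (7 + 2 = 9).
Quality inverts too: minor becomes major. That makes the inversion a major second.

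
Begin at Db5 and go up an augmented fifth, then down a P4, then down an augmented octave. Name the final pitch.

An augmented fifth up from Db5 is A5.
A5 down a perfect fourth → E5 (5 semitones).
E5 down an augmented octave → Eb4 (13 semitones).

Eb4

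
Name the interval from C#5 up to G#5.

P5

C to G spans five letter names (C-D-E-F-G): a fifth.
C#5 to G#5 is 7 semitones, matching the perfect fifth exactly, so the quality is perfect.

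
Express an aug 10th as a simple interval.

augmented third

Subtracting seven from the interval number removes an octave: 10 − 7 = 3.
Quality carries through unchanged, so the simple form is an augmented third.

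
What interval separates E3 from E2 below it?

Descending from E3 to E2 is the same interval as ascending E2 to E3.
E to E is the same letter name, plus an octave: an octave.
The perfect octave spans 12 semitones, and E2 to E3 is exactly 12 semitones — so this is a perfect octave.

perfect octave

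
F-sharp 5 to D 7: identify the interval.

F to D spans six letter names (F-G-A-B-C-D), plus an octave — that makes it a thirteenth of some quality.
A major thirteenth would be 21 semitones, but F#5 to D7 is 20 — one semitone narrower, making it a minor thirteenth.
(Equivalently, a compound minor sixth: a minor sixth plus an octave.)

minor 13th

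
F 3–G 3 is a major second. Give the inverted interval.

m7

The rule of nine gives the new number: 9 − 2 = 7, so a second becomes a seventh.
Quality inverts too: major becomes minor. That makes the inversion a minor seventh.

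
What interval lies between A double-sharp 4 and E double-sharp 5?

perfect fifth

A to E spans five letter names (A-B-C-D-E): a fifth.
The perfect fifth spans 7 semitones, and A##4 to E##5 is exactly 7 semitones — so this is a perfect fifth.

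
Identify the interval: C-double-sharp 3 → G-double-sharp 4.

perfect twelfth

C to G spans five letter names (C-D-E-F-G), plus an octave — that makes it a twelfth of some quality.
Counting semitones, C##3→G##4 is 19, which is the perfect twelfth.
(Equivalently, a compound perfect fifth: a perfect fifth plus an octave.)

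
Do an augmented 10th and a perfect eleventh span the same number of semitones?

Both span 17 semitones: an augmented tenth and a perfect eleventh are the same chromatic distance.

Yes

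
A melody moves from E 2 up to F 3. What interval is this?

E to F spans two letter names (E-F), plus an octave — that makes it a ninth of some quality.
E2 to F3 is 13 semitones, a half step short of the major ninth (14), so this is minor.
(Equivalently, a compound minor second: a minor second plus an octave.)

m9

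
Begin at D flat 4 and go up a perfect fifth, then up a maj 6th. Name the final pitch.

Db4 up a perfect fifth → Ab4 (7 semitones).
A major sixth up from Ab4 is F5.

F 5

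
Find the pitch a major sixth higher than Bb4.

Six letter names up from B: G.
A major sixth spans 9 semitones, so from Bb4 the target pitch is G5.

G5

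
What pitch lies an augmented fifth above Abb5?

Eb6

The fifth takes the letter from A up to E.
Moving 8 semitones up from Abb5 (the size of an augmented fifth) reaches Eb6.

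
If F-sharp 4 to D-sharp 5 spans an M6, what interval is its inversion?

Inverted interval numbers add to nine, so a sixth pairs with a third (6 + 3 = 9).
Quality inverts too: major becomes minor. That makes the inversion a minor third.

minor 3rd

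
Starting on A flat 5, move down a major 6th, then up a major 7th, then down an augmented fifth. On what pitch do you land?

Down a major sixth from Ab5: Cb5 (9 semitones down).
Up a major seventh from Cb5: Bb5 (11 semitones up).
Down an augmented fifth from Bb5: Ebb5 (8 semitones down).

E double-flat 5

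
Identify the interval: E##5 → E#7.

diminished fifteenth

E to E is the same letter name, plus 2 octaves — that makes it a fifteenth of some quality.
A perfect fifteenth would be 24 semitones; E##5 to E#7 is 23, one semitone narrower, so the interval is diminished.
(Equivalently, a compound diminished octave: a diminished octave plus an octave.)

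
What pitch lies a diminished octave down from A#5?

For an octave the letter name doesn't change: still A, an octave down.
A diminished octave is 11 semitones; 11 semitones down from A#5 gives A##4.

A##4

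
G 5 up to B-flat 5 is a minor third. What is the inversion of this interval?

major sixth

The rule of nine gives the new number: 9 − 3 = 6, so a third becomes a sixth.
Quality inverts too: minor becomes major. That makes the inversion a major sixth.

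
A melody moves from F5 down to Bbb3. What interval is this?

augmented twelfth

Descending from F5 to Bbb3 is the same interval as ascending Bbb3 to F5.
B to F spans five letter names (B-C-D-E-F), plus an octave: a twelfth.
A perfect twelfth would be 19 semitones; Bbb3 to F5 is 20, one semitone wider, so the interval is augmented.
(Equivalently, a compound augmented fifth: an augmented fifth plus an octave.)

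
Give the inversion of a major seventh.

m2

Interval numbers invert to sum to nine: 7 + 2 = 9, so a seventh inverts to a second.
And major becomes minor under inversion, so we get a minor second.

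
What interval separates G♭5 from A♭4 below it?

Descending from Gb5 to Ab4 is the same interval as ascending Ab4 to Gb5.
A to G spans seven letter names (A-B-C-D-E-F-G) — that makes it a seventh of some quality.
At 10 semitones, Ab4→Gb5 falls one short of a major seventh: minor.

m7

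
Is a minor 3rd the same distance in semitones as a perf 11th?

No

A minor third spans 3 semitones; a perfect eleventh spans 17 semitones. They differ by 14.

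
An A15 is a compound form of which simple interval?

augmented 8th

Subtracting seven from the interval number removes an octave: 15 − 7 = 8.
So an augmented fifteenth is an octave plus an augmented octave. The quality is unchanged.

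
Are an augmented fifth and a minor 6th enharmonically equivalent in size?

An augmented fifth spans 8 semitones, and a minor sixth also spans 8 semitones — they're enharmonic.

Yes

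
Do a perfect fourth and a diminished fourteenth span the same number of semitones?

5 semitones (perfect fourth) vs 21 semitones (diminished fourteenth): not equal.

No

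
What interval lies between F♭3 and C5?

A12

F to C spans five letter names (F-G-A-B-C), plus an octave: a twelfth.
The perfect twelfth is 19 semitones; here we have 20, one semitone wider: augmented.
(Equivalently, a compound augmented fifth: an augmented fifth plus an octave.)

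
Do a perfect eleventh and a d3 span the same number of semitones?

No

A perfect eleventh spans 17 semitones; a diminished third spans 2 semitones. They differ by 15.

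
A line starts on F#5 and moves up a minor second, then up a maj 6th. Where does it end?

E6

Up a minor second from F#5: G5 (1 semitone up).
G5 up a major sixth → E6 (9 semitones).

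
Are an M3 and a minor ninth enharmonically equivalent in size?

No

A major third spans 4 semitones; a minor ninth spans 13 semitones. They differ by 9.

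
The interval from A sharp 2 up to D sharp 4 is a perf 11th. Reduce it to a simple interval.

perfect 4th

Each octave removed subtracts seven from the number: 11 − 7 = 4.
Quality carries through unchanged, so the simple form is a perfect fourth.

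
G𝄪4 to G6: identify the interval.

G to G is the same letter name, plus 2 octaves: a fifteenth.
A perfect fifteenth would be 24 semitones; G##4 to G6 is 22, two semitones narrower, so the interval is doubly diminished.
(Equivalently, a compound doubly diminished octave: a doubly diminished octave plus an octave.)

dd15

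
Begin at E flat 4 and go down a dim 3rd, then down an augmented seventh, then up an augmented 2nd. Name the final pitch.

E 3

Down a diminished third from Eb4: C#4 (2 semitones down).
Down an augmented seventh from C#4: Db3 (12 semitones down).
An augmented second up from Db3 is E3.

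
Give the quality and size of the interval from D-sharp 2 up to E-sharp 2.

D to E spans two letter names (D-E), so the interval is some kind of second.
D#2 to E#2 is 2 semitones, matching the major second exactly, so the quality is major.

M2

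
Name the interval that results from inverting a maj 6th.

m3

Interval numbers invert to sum to nine: 6 + 3 = 9, so a sixth inverts to a third.
Quality inverts too: major becomes minor. That makes the inversion a minor third.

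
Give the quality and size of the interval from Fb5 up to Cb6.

perfect fifth

F to C spans five letter names (F-G-A-B-C): a fifth.
Fb5 to Cb6 is 7 semitones, matching the perfect fifth exactly, so the quality is perfect.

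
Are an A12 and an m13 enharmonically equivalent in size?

An augmented twelfth spans 20 semitones, and a minor thirteenth also spans 20 semitones — they're enharmonic.

Yes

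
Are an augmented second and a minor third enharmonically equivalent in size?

Yes

An augmented second spans 3 semitones, and a minor third also spans 3 semitones — they're enharmonic.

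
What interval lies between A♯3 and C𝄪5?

major tenth

A to C spans three letter names (A-B-C), plus an octave, so the interval is some kind of tenth.
A#3 to C##5 is 16 semitones, matching the major tenth exactly, so the quality is major.
(Equivalently, a compound major third: a major third plus an octave.)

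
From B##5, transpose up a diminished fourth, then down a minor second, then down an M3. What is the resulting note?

B##5 up a diminished fourth → E#6 (4 semitones).
E#6 down a minor second → D##6 (1 semitone).
A major third down from D##6 is B#5.

B#5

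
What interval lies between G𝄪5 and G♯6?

G to G is the same letter name, plus an octave, so the interval is some kind of octave.
The perfect octave is 12 semitones; here we have 11, one semitone narrower: diminished.

diminished octave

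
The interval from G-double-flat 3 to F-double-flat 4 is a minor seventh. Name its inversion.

major 2nd

The rule of nine gives the new number: 9 − 7 = 2, so a seventh becomes a second.
Quality inverts too: minor becomes major. That makes the inversion a major second.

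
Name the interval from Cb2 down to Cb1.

Descending from Cb2 to Cb1 is the same interval as ascending Cb1 to Cb2.
C to C is the same letter name, plus an octave — that makes it an octave of some quality.
Counting semitones, Cb1→Cb2 is 12, which is the perfect octave.

perfect 8th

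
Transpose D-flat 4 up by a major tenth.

F 5

The tenth's letter: D up three letter names plus an octave → F.
A major tenth spans 16 semitones, so from Db4 the target pitch is F5.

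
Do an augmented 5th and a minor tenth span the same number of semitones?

No

An augmented fifth is 8 semitones but a minor tenth is 15 semitones — different sizes.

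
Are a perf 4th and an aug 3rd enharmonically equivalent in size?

A perfect fourth spans 5 semitones, and an augmented third also spans 5 semitones — they're enharmonic.

Yes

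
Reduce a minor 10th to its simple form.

Each octave removed subtracts seven from the number: 10 − 7 = 3.
So a minor tenth is an octave plus a minor third. The quality is unchanged.

minor third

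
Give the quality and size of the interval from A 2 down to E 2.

perfect 4th

Descending from A2 to E2 is the same interval as ascending E2 to A2.
E to A spans four letter names (E-F-G-A), so the interval is some kind of fourth.
E2 to A2 is 5 semitones, matching the perfect fourth exactly, so the quality is perfect.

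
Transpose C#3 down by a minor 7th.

Counting seven letter names down from C lands on D.
Moving 10 semitones down from C#3 (the size of a minor seventh) reaches D#2.

D#2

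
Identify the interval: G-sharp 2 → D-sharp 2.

Descending from G#2 to D#2 is the same interval as ascending D#2 to G#2.
D to G spans four letter names (D-E-F-G), so the interval is some kind of fourth.
D#2 to G#2 is 5 semitones, matching the perfect fourth exactly, so the quality is perfect.

perfect 4th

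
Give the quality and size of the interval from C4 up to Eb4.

C to E spans three letter names (C-D-E), so the interval is some kind of third.
At 3 semitones, C4→Eb4 falls one short of a major third: minor.

minor third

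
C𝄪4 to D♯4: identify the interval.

minor 2nd

C to D spans two letter names (C-D), so the interval is some kind of second.
At 1 semitone, C##4→D#4 falls one short of a major second: minor.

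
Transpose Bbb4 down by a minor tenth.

Counting three letter names plus an octave down from B lands on G.
Moving 15 semitones down from Bbb4 (the size of a minor tenth) reaches Gb3.

Gb3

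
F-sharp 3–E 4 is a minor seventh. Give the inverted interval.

M2

Interval numbers invert to sum to nine: 7 + 2 = 9, so a seventh inverts to a second.
The quality also flips — minor becomes major — giving a major second.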